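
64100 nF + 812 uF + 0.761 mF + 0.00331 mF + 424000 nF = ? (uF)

In uF:
  64100 nF = 64100e-3 uF = 64.1
  812 uF → 812
  0.761 mF = 0.761e3 uF = 761
  0.00331 mF = 0.00331e3 uF = 3.31
  424000 nF = 424000e-3 uF = 424
Sum: 64.1 + 812 + 761 + 3.31 + 424 = 2064.41

2064.41 uF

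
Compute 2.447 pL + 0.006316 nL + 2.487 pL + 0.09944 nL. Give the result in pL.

110.69 pL

In pL:
  2.447 pL → 2.447
  0.006316 nL = 0.006316 × 10^3 pL = 6.316
  2.487 pL → 2.487
  0.09944 nL = 0.09944 × 10^3 pL = 99.44
Sum: 2.447 + 6.316 + 2.487 + 99.44 = 110.69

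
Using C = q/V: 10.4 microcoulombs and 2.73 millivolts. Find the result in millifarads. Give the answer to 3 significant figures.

(10.4 × 10⁻⁶) / (2.73 × 10⁻³) = 3.8095 × 10⁻³ F

3.81 millifarads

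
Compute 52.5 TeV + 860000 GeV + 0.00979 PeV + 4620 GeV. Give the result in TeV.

In TeV:
  52.5 TeV → 52.5
  860000 GeV = 860000 × 10^-3 TeV = 860
  0.00979 PeV = 0.00979 × 10^3 TeV = 9.79
  4620 GeV = 4620 × 10^-3 TeV = 4.62
Sum: 52.5 + 860 + 9.79 + 4.62 = 926.91

926.91 TeV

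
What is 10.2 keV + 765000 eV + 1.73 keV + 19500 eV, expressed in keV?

In keV:
  10.2 keV → 10.2
  765000 eV = 765000 × 10⁻³ keV = 765
  1.73 keV → 1.73
  19500 eV = 19500 × 10⁻³ keV = 19.5
Sum: 10.2 + 765 + 1.73 + 19.5 = 796.43

796.43 keV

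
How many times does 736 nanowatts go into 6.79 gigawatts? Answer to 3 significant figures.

(6.79e9) / (736e-9) = 0.009226e18

9230000000000000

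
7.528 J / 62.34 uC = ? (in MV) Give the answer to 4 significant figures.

(7.528) / (62.34 × 10^-6) = 0.120757 × 10^6 V

0.1208 MV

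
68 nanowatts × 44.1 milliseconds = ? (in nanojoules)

68e-9 × 44.1e-3 = 2998.8e-12 J

2.9988 nanojoules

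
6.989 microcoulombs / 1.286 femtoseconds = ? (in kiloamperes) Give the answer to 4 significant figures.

5435000 kiloamperes

(6.989 × 10⁻⁶) / (1.286 × 10⁻¹⁵) = 5.43468 × 10⁹ A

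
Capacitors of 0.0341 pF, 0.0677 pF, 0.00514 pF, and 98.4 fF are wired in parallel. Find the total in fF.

205.34 fF

In fF:
  0.0341 pF = 0.0341 × 10^3 fF = 34.1
  0.0677 pF = 0.0677 × 10^3 fF = 67.7
  0.00514 pF = 0.00514 × 10^3 fF = 5.14
  98.4 fF → 98.4
Sum: 34.1 + 67.7 + 5.14 + 98.4 = 205.34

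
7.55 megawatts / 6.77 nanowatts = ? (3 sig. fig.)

1120000000000000

(7.55 × 10^6) / (6.77 × 10^-9) = 1.115 × 10^15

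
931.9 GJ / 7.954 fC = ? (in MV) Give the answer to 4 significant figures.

(931.9e9) / (7.954e-15) = 117.161e24 V

117200000000000000000 MV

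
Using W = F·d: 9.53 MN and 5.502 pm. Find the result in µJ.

52.43406 µJ

9.53 × 10^6 × 5.502 × 10^-12 = 52.43406 × 10^-6 J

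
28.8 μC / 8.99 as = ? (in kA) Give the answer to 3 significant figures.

3200000000 kA

(28.8e-6) / (8.99e-18) = 3.2036e12 A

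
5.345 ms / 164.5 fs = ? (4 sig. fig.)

32490000000

(5.345 × 10⁻³) / (164.5 × 10⁻¹⁵) = 0.032492 × 10¹²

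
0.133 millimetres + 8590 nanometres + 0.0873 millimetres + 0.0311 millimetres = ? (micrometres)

In micrometres:
  0.133 millimetres = 0.133e3 micrometres = 133
  8590 nanometres = 8590e-3 micrometres = 8.59
  0.0873 millimetres = 0.0873e3 micrometres = 87.3
  0.0311 millimetres = 0.0311e3 micrometres = 31.1
Sum: 133 + 8.59 + 87.3 + 31.1 = 259.99

259.99 micrometres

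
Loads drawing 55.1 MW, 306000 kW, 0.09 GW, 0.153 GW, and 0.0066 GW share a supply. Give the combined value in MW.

In MW:
  55.1 MW → 55.1
  306000 kW = 306000 × 10⁻³ MW = 306
  0.09 GW = 0.09 × 10³ MW = 90
  0.153 GW = 0.153 × 10³ MW = 153
  0.0066 GW = 0.0066 × 10³ MW = 6.6
Sum: 55.1 + 306 + 90 + 153 + 6.6 = 610.7

610.7 MW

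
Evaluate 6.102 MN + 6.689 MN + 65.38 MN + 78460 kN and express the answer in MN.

156.631 MN

In MN:
  6.102 MN → 6.102
  6.689 MN → 6.689
  65.38 MN → 65.38
  78460 kN = 78460 × 10⁻³ MN = 78.46
Sum: 6.102 + 6.689 + 65.38 + 78.46 = 156.631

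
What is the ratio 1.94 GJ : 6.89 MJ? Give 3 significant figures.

282

(1.94 × 10⁹) / (6.89 × 10⁶) = 0.2816 × 10³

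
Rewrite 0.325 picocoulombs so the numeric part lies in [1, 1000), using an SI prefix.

325 femtocoulombs

= 325e-15 coulombs; 1e-15 is femto.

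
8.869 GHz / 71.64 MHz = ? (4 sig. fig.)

(8.869e9) / (71.64e6) = 0.1238e3

123.8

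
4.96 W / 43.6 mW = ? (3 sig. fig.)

(4.96) / (43.6e-3) = 0.1138e3

114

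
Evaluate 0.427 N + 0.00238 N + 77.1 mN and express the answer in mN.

In mN:
  0.427 N = 0.427 × 10³ mN = 427
  0.00238 N = 0.00238 × 10³ mN = 2.38
  77.1 mN → 77.1
Sum: 427 + 2.38 + 77.1 = 506.48

506.48 mN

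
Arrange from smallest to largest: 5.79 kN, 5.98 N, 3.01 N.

3.01 N < 5.98 N < 5.79 kN

5.79 kN = 5790 N
5.98 N = 5.98 N
3.01 N = 3.01 N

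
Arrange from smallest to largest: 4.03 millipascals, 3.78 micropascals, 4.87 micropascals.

4.03 millipascals = 0.00403 pascals
3.78 micropascals = 0.00000378 pascals
4.87 micropascals = 0.00000487 pascals

3.78 micropascals < 4.87 micropascals < 4.03 millipascals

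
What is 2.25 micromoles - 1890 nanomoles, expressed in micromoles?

In micromoles:
  2.25 micromoles → 2.25
  1890 nanomoles = 1890 × 10⁻³ micromoles = 1.89
Difference: 2.25 - 1.89 = 0.36

0.36 micromoles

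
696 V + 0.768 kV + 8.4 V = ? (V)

1472.4 V

In V:
  696 V → 696
  0.768 kV = 0.768e3 V = 768
  8.4 V → 8.4
Sum: 696 + 768 + 8.4 = 1472.4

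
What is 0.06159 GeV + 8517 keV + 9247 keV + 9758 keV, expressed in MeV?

89.112 MeV

In MeV:
  0.06159 GeV = 0.06159e3 MeV = 61.59
  8517 keV = 8517e-3 MeV = 8.517
  9247 keV = 9247e-3 MeV = 9.247
  9758 keV = 9758e-3 MeV = 9.758
Sum: 61.59 + 8.517 + 9.247 + 9.758 = 89.112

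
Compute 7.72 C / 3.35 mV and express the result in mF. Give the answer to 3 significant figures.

2300000 mF

(7.72) / (3.35 × 10⁻³) = 2.3045 × 10³ F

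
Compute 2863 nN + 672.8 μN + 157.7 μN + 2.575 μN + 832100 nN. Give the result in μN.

1668.038 μN

In μN:
  2863 nN = 2863 × 10^-3 μN = 2.863
  672.8 μN → 672.8
  157.7 μN → 157.7
  2.575 μN → 2.575
  832100 nN = 832100 × 10^-3 μN = 832.1
Sum: 2.863 + 672.8 + 157.7 + 2.575 + 832.1 = 1668.038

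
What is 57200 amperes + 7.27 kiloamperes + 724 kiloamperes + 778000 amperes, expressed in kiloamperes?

1566.47 kiloamperes

In kiloamperes:
  57200 amperes = 57200 × 10⁻³ kiloamperes = 57.2
  7.27 kiloamperes → 7.27
  724 kiloamperes → 724
  778000 amperes = 778000 × 10⁻³ kiloamperes = 778
Sum: 57.2 + 7.27 + 724 + 778 = 1566.47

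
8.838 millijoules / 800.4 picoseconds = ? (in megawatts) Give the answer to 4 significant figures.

(8.838e-3) / (800.4e-12) = 0.011042e9 W

11.04 megawatts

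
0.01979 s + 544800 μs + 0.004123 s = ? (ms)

568.713 ms

In ms:
  0.01979 s = 0.01979 × 10³ ms = 19.79
  544800 μs = 544800 × 10⁻³ ms = 544.8
  0.004123 s = 0.004123 × 10³ ms = 4.123
Sum: 19.79 + 544.8 + 4.123 = 568.713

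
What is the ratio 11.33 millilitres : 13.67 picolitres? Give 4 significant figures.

(11.33 × 10^-3) / (13.67 × 10^-12) = 0.82882 × 10^9

828800000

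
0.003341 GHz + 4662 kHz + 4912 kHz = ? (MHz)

In MHz:
  0.003341 GHz = 0.003341 × 10³ MHz = 3.341
  4662 kHz = 4662 × 10⁻³ MHz = 4.662
  4912 kHz = 4912 × 10⁻³ MHz = 4.912
Sum: 3.341 + 4.662 + 4.912 = 12.915

12.915 MHz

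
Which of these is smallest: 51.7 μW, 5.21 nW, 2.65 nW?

51.7 μW = 0.0000517 W
5.21 nW = 0.00000000521 W
2.65 nW = 0.00000000265 W

2.65 nW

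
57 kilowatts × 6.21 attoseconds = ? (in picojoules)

57 × 10³ × 6.21 × 10⁻¹⁸ = 353.97 × 10⁻¹⁵ J

0.35397 picojoules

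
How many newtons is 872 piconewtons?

0.000000000872 newtons

pico = 1e-12, (no prefix) = 1e0; factor is 1e-12.
872 × 1e-12 = 0.000000000872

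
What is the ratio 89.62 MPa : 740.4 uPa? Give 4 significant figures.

121000000000

(89.62 × 10⁶) / (740.4 × 10⁻⁶) = 0.12104 × 10¹²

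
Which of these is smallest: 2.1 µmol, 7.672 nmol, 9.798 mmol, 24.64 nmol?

2.1 µmol = 0.0000021 mol
7.672 nmol = 0.000000007672 mol
9.798 mmol = 0.009798 mol
24.64 nmol = 0.00000002464 mol

7.672 nmol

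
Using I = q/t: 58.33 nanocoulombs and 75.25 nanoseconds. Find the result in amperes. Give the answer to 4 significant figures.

(58.33 × 10⁻⁹) / (75.25 × 10⁻⁹) = 0.77515 A

0.7751 amperes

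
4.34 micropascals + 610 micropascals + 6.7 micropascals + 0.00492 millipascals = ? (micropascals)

625.96 micropascals

In micropascals:
  4.34 micropascals → 4.34
  610 micropascals → 610
  6.7 micropascals → 6.7
  0.00492 millipascals = 0.00492 × 10³ micropascals = 4.92
Sum: 4.34 + 610 + 6.7 + 4.92 = 625.96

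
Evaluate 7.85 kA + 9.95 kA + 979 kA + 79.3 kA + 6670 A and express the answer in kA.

In kA:
  7.85 kA → 7.85
  9.95 kA → 9.95
  979 kA → 979
  79.3 kA → 79.3
  6670 A = 6670e-3 kA = 6.67
Sum: 7.85 + 9.95 + 979 + 79.3 + 6.67 = 1082.77

1082.77 kA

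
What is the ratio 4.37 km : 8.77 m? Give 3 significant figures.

(4.37 × 10^3) / (8.77) = 0.4983 × 10^3

498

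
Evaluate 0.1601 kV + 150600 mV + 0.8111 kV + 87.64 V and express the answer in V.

1209.44 V

In V:
  0.1601 kV = 0.1601 × 10^3 V = 160.1
  150600 mV = 150600 × 10^-3 V = 150.6
  0.8111 kV = 0.8111 × 10^3 V = 811.1
  87.64 V → 87.64
Sum: 160.1 + 150.6 + 811.1 + 87.64 = 1209.44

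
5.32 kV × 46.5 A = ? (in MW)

0.24738 MW

5.32e3 × 46.5 = 247.38e3 W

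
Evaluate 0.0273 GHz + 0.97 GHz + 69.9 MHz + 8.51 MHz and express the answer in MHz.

In MHz:
  0.0273 GHz = 0.0273e3 MHz = 27.3
  0.97 GHz = 0.97e3 MHz = 970
  69.9 MHz → 69.9
  8.51 MHz → 8.51
Sum: 27.3 + 970 + 69.9 + 8.51 = 1075.71

1075.71 MHz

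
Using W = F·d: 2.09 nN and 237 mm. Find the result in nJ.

0.49533 nJ

2.09 × 10^-9 × 237 × 10^-3 = 495.33 × 10^-12 J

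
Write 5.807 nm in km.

nano = 1e-9, kilo = 1e3; factor is 1e-12.
5.807 × 1e-12 = 0.000000000005807

0.000000000005807 km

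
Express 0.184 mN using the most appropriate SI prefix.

= 184 × 10⁻⁶ N; 10⁻⁶ is micro.

184 µN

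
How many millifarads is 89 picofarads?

pico = 10^-12, milli = 10^-3; factor is 10^-9.
89 × 10^-9 = 0.000000089

0.000000089 millifarads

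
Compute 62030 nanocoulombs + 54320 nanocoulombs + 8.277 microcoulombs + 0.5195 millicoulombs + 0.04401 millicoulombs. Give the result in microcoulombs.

688.137 microcoulombs

In microcoulombs:
  62030 nanocoulombs = 62030 × 10^-3 microcoulombs = 62.03
  54320 nanocoulombs = 54320 × 10^-3 microcoulombs = 54.32
  8.277 microcoulombs → 8.277
  0.5195 millicoulombs = 0.5195 × 10^3 microcoulombs = 519.5
  0.04401 millicoulombs = 0.04401 × 10^3 microcoulombs = 44.01
Sum: 62.03 + 54.32 + 8.277 + 519.5 + 44.01 = 688.137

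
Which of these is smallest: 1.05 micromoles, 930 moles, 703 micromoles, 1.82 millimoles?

1.05 micromoles = 0.00000105 moles
930 moles = 930 moles
703 micromoles = 0.000703 moles
1.82 millimoles = 0.00182 moles

1.05 micromoles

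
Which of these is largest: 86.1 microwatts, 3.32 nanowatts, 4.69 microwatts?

86.1 microwatts = 0.0000861 watts
3.32 nanowatts = 0.00000000332 watts
4.69 microwatts = 0.00000469 watts

86.1 microwatts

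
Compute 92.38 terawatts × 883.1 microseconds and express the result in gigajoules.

81.580778 gigajoules

92.38 × 10^12 × 883.1 × 10^-6 = 81580.778 × 10^6 J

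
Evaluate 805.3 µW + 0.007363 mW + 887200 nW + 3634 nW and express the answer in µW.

In µW:
  805.3 µW → 805.3
  0.007363 mW = 0.007363e3 µW = 7.363
  887200 nW = 887200e-3 µW = 887.2
  3634 nW = 3634e-3 µW = 3.634
Sum: 805.3 + 7.363 + 887.2 + 3.634 = 1703.497

1703.497 µW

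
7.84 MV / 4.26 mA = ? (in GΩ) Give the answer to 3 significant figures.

1.84 GΩ

(7.84 × 10^6) / (4.26 × 10^-3) = 1.8404 × 10^9 Ω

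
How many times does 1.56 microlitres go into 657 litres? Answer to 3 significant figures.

421000000

(657) / (1.56e-6) = 421.2e6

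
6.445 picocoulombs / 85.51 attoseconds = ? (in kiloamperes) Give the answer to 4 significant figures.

75.37 kiloamperes

(6.445 × 10⁻¹²) / (85.51 × 10⁻¹⁸) = 0.0753713 × 10⁶ A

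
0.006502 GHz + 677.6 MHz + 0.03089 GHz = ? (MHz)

In MHz:
  0.006502 GHz = 0.006502 × 10³ MHz = 6.502
  677.6 MHz → 677.6
  0.03089 GHz = 0.03089 × 10³ MHz = 30.89
Sum: 6.502 + 677.6 + 30.89 = 714.992

714.992 MHz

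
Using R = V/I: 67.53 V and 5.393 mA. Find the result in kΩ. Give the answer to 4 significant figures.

(67.53) / (5.393 × 10^-3) = 12.5218 × 10^3 Ω

12.52 kΩ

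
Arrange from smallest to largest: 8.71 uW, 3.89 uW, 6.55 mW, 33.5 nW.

8.71 uW = 0.00000871 W
3.89 uW = 0.00000389 W
6.55 mW = 0.00655 W
33.5 nW = 0.0000000335 W

33.5 nW < 3.89 uW < 8.71 uW < 6.55 mW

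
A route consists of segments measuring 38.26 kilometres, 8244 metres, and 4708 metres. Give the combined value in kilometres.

In kilometres:
  38.26 kilometres → 38.26
  8244 metres = 8244 × 10^-3 kilometres = 8.244
  4708 metres = 4708 × 10^-3 kilometres = 4.708
Sum: 38.26 + 8.244 + 4.708 = 51.212

51.212 kilometres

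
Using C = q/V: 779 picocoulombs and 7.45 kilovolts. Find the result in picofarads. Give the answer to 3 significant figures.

0.105 picofarads

(779 × 10^-12) / (7.45 × 10^3) = 104.56 × 10^-15 F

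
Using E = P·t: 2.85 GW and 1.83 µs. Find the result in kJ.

5.2155 kJ

2.85 × 10⁹ × 1.83 × 10⁻⁶ = 5.2155 × 10³ J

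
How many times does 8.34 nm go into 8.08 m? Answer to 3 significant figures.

(8.08) / (8.34 × 10⁻⁹) = 0.9688 × 10⁹

969000000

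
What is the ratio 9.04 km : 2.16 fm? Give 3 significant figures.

4190000000000000000

(9.04e3) / (2.16e-15) = 4.185e18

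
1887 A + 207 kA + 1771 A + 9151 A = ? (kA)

219.809 kA

In kA:
  1887 A = 1887 × 10^-3 kA = 1.887
  207 kA → 207
  1771 A = 1771 × 10^-3 kA = 1.771
  9151 A = 9151 × 10^-3 kA = 9.151
Sum: 1.887 + 207 + 1.771 + 9.151 = 219.809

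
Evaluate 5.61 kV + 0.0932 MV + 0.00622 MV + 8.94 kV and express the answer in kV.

In kV:
  5.61 kV → 5.61
  0.0932 MV = 0.0932 × 10^3 kV = 93.2
  0.00622 MV = 0.00622 × 10^3 kV = 6.22
  8.94 kV → 8.94
Sum: 5.61 + 93.2 + 6.22 + 8.94 = 113.97

113.97 kV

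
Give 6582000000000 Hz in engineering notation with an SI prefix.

6.582 THz

= 6.582e12 Hz; 1e12 is tera.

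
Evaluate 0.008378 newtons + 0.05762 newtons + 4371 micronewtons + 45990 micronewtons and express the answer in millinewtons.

116.359 millinewtons

In millinewtons:
  0.008378 newtons = 0.008378e3 millinewtons = 8.378
  0.05762 newtons = 0.05762e3 millinewtons = 57.62
  4371 micronewtons = 4371e-3 millinewtons = 4.371
  45990 micronewtons = 45990e-3 millinewtons = 45.99
Sum: 8.378 + 57.62 + 4.371 + 45.99 = 116.359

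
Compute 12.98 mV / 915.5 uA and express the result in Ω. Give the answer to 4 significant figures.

14.18 Ω

(12.98e-3) / (915.5e-6) = 0.014178e3 Ω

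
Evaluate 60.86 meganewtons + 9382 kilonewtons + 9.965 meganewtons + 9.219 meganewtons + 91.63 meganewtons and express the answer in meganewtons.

In meganewtons:
  60.86 meganewtons → 60.86
  9382 kilonewtons = 9382 × 10⁻³ meganewtons = 9.382
  9.965 meganewtons → 9.965
  9.219 meganewtons → 9.219
  91.63 meganewtons → 91.63
Sum: 60.86 + 9.382 + 9.965 + 9.219 + 91.63 = 181.056

181.056 meganewtons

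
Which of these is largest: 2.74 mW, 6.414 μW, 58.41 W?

2.74 mW = 0.00274 W
6.414 μW = 0.000006414 W
58.41 W = 58.41 W

58.41 W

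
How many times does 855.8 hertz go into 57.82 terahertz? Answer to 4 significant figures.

67560000000

(57.82 × 10^12) / (855.8) = 0.067563 × 10^12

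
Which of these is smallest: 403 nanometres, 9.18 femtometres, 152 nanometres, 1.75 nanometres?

403 nanometres = 0.000000403 metres
9.18 femtometres = 0.00000000000000918 metres
152 nanometres = 0.000000152 metres
1.75 nanometres = 0.00000000175 metres

9.18 femtometres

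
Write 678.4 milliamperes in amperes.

0.6784 amperes

milli = 10⁻³, (no prefix) = 10⁰; factor is 10⁻³.
678.4 × 10⁻³ = 0.6784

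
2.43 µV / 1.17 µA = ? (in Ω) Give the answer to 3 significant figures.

(2.43e-6) / (1.17e-6) = 2.0769 Ω

2.08 Ω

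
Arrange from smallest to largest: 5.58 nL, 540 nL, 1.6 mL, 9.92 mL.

5.58 nL = 0.00000000558 L
540 nL = 0.00000054 L
1.6 mL = 0.0016 L
9.92 mL = 0.00992 L

5.58 nL < 540 nL < 1.6 mL < 9.92 mL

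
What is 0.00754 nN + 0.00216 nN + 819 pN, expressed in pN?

In pN:
  0.00754 nN = 0.00754 × 10³ pN = 7.54
  0.00216 nN = 0.00216 × 10³ pN = 2.16
  819 pN → 819
Sum: 7.54 + 2.16 + 819 = 828.7

828.7 pN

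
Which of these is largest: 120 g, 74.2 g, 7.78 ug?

120 g = 120 g
74.2 g = 74.2 g
7.78 ug = 0.00000778 g

120 g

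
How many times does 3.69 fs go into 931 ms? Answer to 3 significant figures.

252000000000000

(931e-3) / (3.69e-15) = 252.3e12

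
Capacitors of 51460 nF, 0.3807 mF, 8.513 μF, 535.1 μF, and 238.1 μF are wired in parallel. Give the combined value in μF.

1213.873 μF

In μF:
  51460 nF = 51460 × 10^-3 μF = 51.46
  0.3807 mF = 0.3807 × 10^3 μF = 380.7
  8.513 μF → 8.513
  535.1 μF → 535.1
  238.1 μF → 238.1
Sum: 51.46 + 380.7 + 8.513 + 535.1 + 238.1 = 1213.873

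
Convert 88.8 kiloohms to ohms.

88800 ohms

kilo = 10³, (no prefix) = 10⁰; factor is 10³.
88.8 × 10³ = 88800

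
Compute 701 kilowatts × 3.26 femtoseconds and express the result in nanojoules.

2.28526 nanojoules

701 × 10³ × 3.26 × 10⁻¹⁵ = 2285.26 × 10⁻¹² J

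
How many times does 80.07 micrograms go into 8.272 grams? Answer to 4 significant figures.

103300

(8.272) / (80.07 × 10⁻⁶) = 0.10331 × 10⁶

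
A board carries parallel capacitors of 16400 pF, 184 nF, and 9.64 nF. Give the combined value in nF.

210.04 nF

In nF:
  16400 pF = 16400e-3 nF = 16.4
  184 nF → 184
  9.64 nF → 9.64
Sum: 16.4 + 184 + 9.64 = 210.04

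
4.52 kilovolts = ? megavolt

0.00452 megavolts

kilo = 10^3, mega = 10^6; factor is 10^-3.
4.52 × 10^-3 = 0.00452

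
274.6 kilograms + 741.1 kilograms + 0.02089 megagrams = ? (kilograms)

In kilograms:
  274.6 kilograms → 274.6
  741.1 kilograms → 741.1
  0.02089 megagrams = 0.02089e3 kilograms = 20.89
Sum: 274.6 + 741.1 + 20.89 = 1036.59

1036.59 kilograms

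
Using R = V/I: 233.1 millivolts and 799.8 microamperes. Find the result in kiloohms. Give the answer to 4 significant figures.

0.2914 kiloohms

(233.1 × 10^-3) / (799.8 × 10^-6) = 0.291448 × 10^3 Ω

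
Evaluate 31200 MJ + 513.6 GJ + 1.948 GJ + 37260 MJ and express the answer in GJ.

584.008 GJ

In GJ:
  31200 MJ = 31200 × 10⁻³ GJ = 31.2
  513.6 GJ → 513.6
  1.948 GJ → 1.948
  37260 MJ = 37260 × 10⁻³ GJ = 37.26
Sum: 31.2 + 513.6 + 1.948 + 37.26 = 584.008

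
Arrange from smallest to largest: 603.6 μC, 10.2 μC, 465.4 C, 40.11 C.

10.2 μC < 603.6 μC < 40.11 C < 465.4 C

603.6 μC = 0.0006036 C
10.2 μC = 0.0000102 C
465.4 C = 465.4 C
40.11 C = 40.11 C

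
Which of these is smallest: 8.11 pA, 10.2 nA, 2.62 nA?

8.11 pA = 0.00000000000811 A
10.2 nA = 0.0000000102 A
2.62 nA = 0.00000000262 A

8.11 pA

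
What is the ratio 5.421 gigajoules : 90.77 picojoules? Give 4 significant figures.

(5.421 × 10^9) / (90.77 × 10^-12) = 0.059722 × 10^21

59720000000000000000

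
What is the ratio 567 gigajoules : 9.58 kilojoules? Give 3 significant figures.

(567 × 10^9) / (9.58 × 10^3) = 59.19 × 10^6

59200000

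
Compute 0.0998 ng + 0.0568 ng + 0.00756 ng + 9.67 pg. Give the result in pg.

In pg:
  0.0998 ng = 0.0998e3 pg = 99.8
  0.0568 ng = 0.0568e3 pg = 56.8
  0.00756 ng = 0.00756e3 pg = 7.56
  9.67 pg → 9.67
Sum: 99.8 + 56.8 + 7.56 + 9.67 = 173.83

173.83 pg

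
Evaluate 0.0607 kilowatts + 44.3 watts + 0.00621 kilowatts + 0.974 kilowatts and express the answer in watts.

1085.21 watts

In watts:
  0.0607 kilowatts = 0.0607e3 watts = 60.7
  44.3 watts → 44.3
  0.00621 kilowatts = 0.00621e3 watts = 6.21
  0.974 kilowatts = 0.974e3 watts = 974
Sum: 60.7 + 44.3 + 6.21 + 974 = 1085.21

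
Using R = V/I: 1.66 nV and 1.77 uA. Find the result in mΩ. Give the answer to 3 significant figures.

0.938 mΩ

(1.66e-9) / (1.77e-6) = 0.93785e-3 Ω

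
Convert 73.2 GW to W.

giga = 10^9, (no prefix) = 10^0; factor is 10^9.
73.2 × 10^9 = 73200000000

73200000000 W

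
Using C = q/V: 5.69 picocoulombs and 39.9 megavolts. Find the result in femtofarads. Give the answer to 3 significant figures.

0.000143 femtofarads

(5.69e-12) / (39.9e6) = 0.14261e-18 F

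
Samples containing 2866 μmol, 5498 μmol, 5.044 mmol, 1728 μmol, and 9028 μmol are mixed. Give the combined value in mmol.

24.164 mmol

In mmol:
  2866 μmol = 2866 × 10⁻³ mmol = 2.866
  5498 μmol = 5498 × 10⁻³ mmol = 5.498
  5.044 mmol → 5.044
  1728 μmol = 1728 × 10⁻³ mmol = 1.728
  9028 μmol = 9028 × 10⁻³ mmol = 9.028
Sum: 2.866 + 5.498 + 5.044 + 1.728 + 9.028 = 24.164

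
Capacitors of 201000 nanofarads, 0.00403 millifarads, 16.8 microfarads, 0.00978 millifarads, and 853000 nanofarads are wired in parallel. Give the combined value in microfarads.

1084.61 microfarads

In microfarads:
  201000 nanofarads = 201000e-3 microfarads = 201
  0.00403 millifarads = 0.00403e3 microfarads = 4.03
  16.8 microfarads → 16.8
  0.00978 millifarads = 0.00978e3 microfarads = 9.78
  853000 nanofarads = 853000e-3 microfarads = 853
Sum: 201 + 4.03 + 16.8 + 9.78 + 853 = 1084.61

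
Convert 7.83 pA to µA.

0.00000783 µA

pico = 10⁻¹², micro = 10⁻⁶; factor is 10⁻⁶.
7.83 × 10⁻⁶ = 0.00000783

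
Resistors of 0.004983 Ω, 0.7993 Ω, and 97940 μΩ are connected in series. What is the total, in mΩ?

902.223 mΩ

In mΩ:
  0.004983 Ω = 0.004983 × 10³ mΩ = 4.983
  0.7993 Ω = 0.7993 × 10³ mΩ = 799.3
  97940 μΩ = 97940 × 10⁻³ mΩ = 97.94
Sum: 4.983 + 799.3 + 97.94 = 902.223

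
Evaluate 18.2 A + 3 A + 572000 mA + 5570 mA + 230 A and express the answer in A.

828.77 A

In A:
  18.2 A → 18.2
  3 A → 3
  572000 mA = 572000 × 10^-3 A = 572
  5570 mA = 5570 × 10^-3 A = 5.57
  230 A → 230
Sum: 18.2 + 3 + 572 + 5.57 + 230 = 828.77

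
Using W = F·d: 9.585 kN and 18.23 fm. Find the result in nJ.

0.17473455 nJ

9.585e3 × 18.23e-15 = 174.73455e-12 J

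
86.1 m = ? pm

86100000000000 pm

(no prefix) = 10^0, pico = 10^-12; factor is 10^12.
86.1 × 10^12 = 86100000000000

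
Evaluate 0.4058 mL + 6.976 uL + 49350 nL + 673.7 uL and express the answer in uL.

In uL:
  0.4058 mL = 0.4058 × 10³ uL = 405.8
  6.976 uL → 6.976
  49350 nL = 49350 × 10⁻³ uL = 49.35
  673.7 uL → 673.7
Sum: 405.8 + 6.976 + 49.35 + 673.7 = 1135.826

1135.826 uL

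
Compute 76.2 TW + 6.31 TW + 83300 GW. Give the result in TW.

In TW:
  76.2 TW → 76.2
  6.31 TW → 6.31
  83300 GW = 83300 × 10^-3 TW = 83.3
Sum: 76.2 + 6.31 + 83.3 = 165.81

165.81 TW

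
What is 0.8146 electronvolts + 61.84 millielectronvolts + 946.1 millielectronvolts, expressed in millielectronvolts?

1822.54 millielectronvolts

In millielectronvolts:
  0.8146 electronvolts = 0.8146e3 millielectronvolts = 814.6
  61.84 millielectronvolts → 61.84
  946.1 millielectronvolts → 946.1
Sum: 814.6 + 61.84 + 946.1 = 1822.54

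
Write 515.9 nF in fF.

nano = 1e-9, femto = 1e-15; factor is 1e6.
515.9 × 1e6 = 515900000

515900000 fF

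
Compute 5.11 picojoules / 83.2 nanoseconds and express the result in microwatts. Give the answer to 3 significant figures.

(5.11 × 10^-12) / (83.2 × 10^-9) = 0.061418 × 10^-3 W

61.4 microwatts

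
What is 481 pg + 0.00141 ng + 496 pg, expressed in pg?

978.41 pg

In pg:
  481 pg → 481
  0.00141 ng = 0.00141e3 pg = 1.41
  496 pg → 496
Sum: 481 + 1.41 + 496 = 978.41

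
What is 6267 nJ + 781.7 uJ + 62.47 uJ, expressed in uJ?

850.437 uJ

In uJ:
  6267 nJ = 6267 × 10⁻³ uJ = 6.267
  781.7 uJ → 781.7
  62.47 uJ → 62.47
Sum: 6.267 + 781.7 + 62.47 = 850.437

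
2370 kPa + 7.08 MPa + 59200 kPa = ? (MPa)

In MPa:
  2370 kPa = 2370 × 10⁻³ MPa = 2.37
  7.08 MPa → 7.08
  59200 kPa = 59200 × 10⁻³ MPa = 59.2
Sum: 2.37 + 7.08 + 59.2 = 68.65

68.65 MPa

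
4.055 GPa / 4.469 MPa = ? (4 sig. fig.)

(4.055 × 10^9) / (4.469 × 10^6) = 0.90736 × 10^3

907.4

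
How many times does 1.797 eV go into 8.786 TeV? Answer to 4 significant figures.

(8.786e12) / (1.797) = 4.8893e12

4889000000000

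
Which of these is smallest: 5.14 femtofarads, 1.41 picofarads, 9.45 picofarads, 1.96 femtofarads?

5.14 femtofarads = 0.00000000000000514 farads
1.41 picofarads = 0.00000000000141 farads
9.45 picofarads = 0.00000000000945 farads
1.96 femtofarads = 0.00000000000000196 farads

1.96 femtofarads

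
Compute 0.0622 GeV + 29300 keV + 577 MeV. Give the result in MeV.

In MeV:
  0.0622 GeV = 0.0622e3 MeV = 62.2
  29300 keV = 29300e-3 MeV = 29.3
  577 MeV → 577
Sum: 62.2 + 29.3 + 577 = 668.5

668.5 MeV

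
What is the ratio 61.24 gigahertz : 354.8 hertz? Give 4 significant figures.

172600000

(61.24 × 10^9) / (354.8) = 0.1726 × 10^9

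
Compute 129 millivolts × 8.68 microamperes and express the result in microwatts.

129 × 10^-3 × 8.68 × 10^-6 = 1119.72 × 10^-9 W

1.11972 microwatts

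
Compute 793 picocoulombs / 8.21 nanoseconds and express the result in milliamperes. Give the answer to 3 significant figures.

96.6 milliamperes

(793e-12) / (8.21e-9) = 96.59e-3 A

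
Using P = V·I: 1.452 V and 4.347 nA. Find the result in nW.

6.311844 nW

1.452 × 4.347 × 10⁻⁹ = 6.311844 × 10⁻⁹ W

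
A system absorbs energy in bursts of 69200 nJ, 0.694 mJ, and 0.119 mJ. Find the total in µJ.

882.2 µJ

In µJ:
  69200 nJ = 69200 × 10^-3 µJ = 69.2
  0.694 mJ = 0.694 × 10^3 µJ = 694
  0.119 mJ = 0.119 × 10^3 µJ = 119
Sum: 69.2 + 694 + 119 = 882.2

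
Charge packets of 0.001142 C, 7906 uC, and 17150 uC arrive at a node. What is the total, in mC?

26.198 mC

In mC:
  0.001142 C = 0.001142 × 10^3 mC = 1.142
  7906 uC = 7906 × 10^-3 mC = 7.906
  17150 uC = 17150 × 10^-3 mC = 17.15
Sum: 1.142 + 7.906 + 17.15 = 26.198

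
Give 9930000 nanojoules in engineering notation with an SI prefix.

9.93 millijoules

= 9.93 × 10⁻³ joules; 10⁻³ is milli.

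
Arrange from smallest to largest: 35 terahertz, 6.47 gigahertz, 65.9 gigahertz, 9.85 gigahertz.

35 terahertz = 35000000000000 hertz
6.47 gigahertz = 6470000000 hertz
65.9 gigahertz = 65900000000 hertz
9.85 gigahertz = 9850000000 hertz

6.47 gigahertz < 9.85 gigahertz < 65.9 gigahertz < 35 terahertz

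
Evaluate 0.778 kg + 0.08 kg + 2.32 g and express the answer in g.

860.32 g

In g:
  0.778 kg = 0.778 × 10³ g = 778
  0.08 kg = 0.08 × 10³ g = 80
  2.32 g → 2.32
Sum: 778 + 80 + 2.32 = 860.32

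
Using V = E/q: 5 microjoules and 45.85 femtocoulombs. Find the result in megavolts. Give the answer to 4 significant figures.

109.1 megavolts

(5 × 10⁻⁶) / (45.85 × 10⁻¹⁵) = 0.109051 × 10⁹ V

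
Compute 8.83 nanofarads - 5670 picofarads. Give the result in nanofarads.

3.16 nanofarads

In nanofarads:
  8.83 nanofarads → 8.83
  5670 picofarads = 5670e-3 nanofarads = 5.67
Difference: 8.83 - 5.67 = 3.16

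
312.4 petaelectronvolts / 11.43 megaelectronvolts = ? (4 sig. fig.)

27330000000

(312.4 × 10¹⁵) / (11.43 × 10⁶) = 27.332 × 10⁹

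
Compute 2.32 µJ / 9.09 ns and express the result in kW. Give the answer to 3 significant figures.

(2.32 × 10^-6) / (9.09 × 10^-9) = 0.25523 × 10^3 W

0.255 kW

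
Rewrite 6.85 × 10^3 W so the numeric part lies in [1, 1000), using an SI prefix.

= 6.85 × 10^3 W; 10^3 is kilo.

6.85 kW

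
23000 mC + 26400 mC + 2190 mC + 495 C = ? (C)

546.59 C

In C:
  23000 mC = 23000e-3 C = 23
  26400 mC = 26400e-3 C = 26.4
  2190 mC = 2190e-3 C = 2.19
  495 C → 495
Sum: 23 + 26.4 + 2.19 + 495 = 546.59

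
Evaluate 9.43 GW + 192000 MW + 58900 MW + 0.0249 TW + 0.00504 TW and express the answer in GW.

290.27 GW

In GW:
  9.43 GW → 9.43
  192000 MW = 192000 × 10^-3 GW = 192
  58900 MW = 58900 × 10^-3 GW = 58.9
  0.0249 TW = 0.0249 × 10^3 GW = 24.9
  0.00504 TW = 0.00504 × 10^3 GW = 5.04
Sum: 9.43 + 192 + 58.9 + 24.9 + 5.04 = 290.27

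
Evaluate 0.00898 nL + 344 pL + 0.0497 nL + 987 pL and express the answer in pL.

In pL:
  0.00898 nL = 0.00898 × 10³ pL = 8.98
  344 pL → 344
  0.0497 nL = 0.0497 × 10³ pL = 49.7
  987 pL → 987
Sum: 8.98 + 344 + 49.7 + 987 = 1389.68

1389.68 pL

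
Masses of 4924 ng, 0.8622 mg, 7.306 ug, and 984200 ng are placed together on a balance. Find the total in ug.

1858.63 ug

In ug:
  4924 ng = 4924e-3 ug = 4.924
  0.8622 mg = 0.8622e3 ug = 862.2
  7.306 ug → 7.306
  984200 ng = 984200e-3 ug = 984.2
Sum: 4.924 + 862.2 + 7.306 + 984.2 = 1858.63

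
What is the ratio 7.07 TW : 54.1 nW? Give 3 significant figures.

(7.07 × 10^12) / (54.1 × 10^-9) = 0.1307 × 10^21

131000000000000000000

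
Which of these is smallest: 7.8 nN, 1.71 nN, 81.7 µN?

7.8 nN = 0.0000000078 N
1.71 nN = 0.00000000171 N
81.7 µN = 0.0000817 N

1.71 nN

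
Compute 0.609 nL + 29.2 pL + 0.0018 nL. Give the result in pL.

640 pL

In pL:
  0.609 nL = 0.609e3 pL = 609
  29.2 pL → 29.2
  0.0018 nL = 0.0018e3 pL = 1.8
Sum: 609 + 29.2 + 1.8 = 640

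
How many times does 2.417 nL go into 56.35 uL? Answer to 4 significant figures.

23310

(56.35 × 10^-6) / (2.417 × 10^-9) = 23.314 × 10^3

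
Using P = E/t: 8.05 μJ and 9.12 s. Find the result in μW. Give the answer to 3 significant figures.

0.883 μW

(8.05 × 10⁻⁶) / (9.12) = 0.88268 × 10⁻⁶ W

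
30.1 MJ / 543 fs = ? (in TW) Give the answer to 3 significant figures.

55400000 TW

(30.1 × 10⁶) / (543 × 10⁻¹⁵) = 0.055433 × 10²¹ W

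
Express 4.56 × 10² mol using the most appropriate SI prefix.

= 456 mol; mantissa already in [1, 1000).

456 mol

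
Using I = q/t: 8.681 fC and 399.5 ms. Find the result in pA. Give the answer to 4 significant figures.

0.02173 pA

(8.681e-15) / (399.5e-3) = 0.0217297e-12 A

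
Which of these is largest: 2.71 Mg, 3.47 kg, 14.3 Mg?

2.71 Mg = 2710000 g
3.47 kg = 3470 g
14.3 Mg = 14300000 g

14.3 Mg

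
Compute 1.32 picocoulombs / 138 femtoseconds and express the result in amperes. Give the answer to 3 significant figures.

(1.32e-12) / (138e-15) = 0.0095652e3 A

9.57 amperes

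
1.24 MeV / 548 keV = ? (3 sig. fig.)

2.26

(1.24e6) / (548e3) = 0.002263e3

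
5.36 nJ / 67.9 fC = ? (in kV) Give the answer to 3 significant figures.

(5.36 × 10⁻⁹) / (67.9 × 10⁻¹⁵) = 0.07894 × 10⁶ V

78.9 kV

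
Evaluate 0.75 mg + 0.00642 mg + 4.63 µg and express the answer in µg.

In µg:
  0.75 mg = 0.75e3 µg = 750
  0.00642 mg = 0.00642e3 µg = 6.42
  4.63 µg → 4.63
Sum: 750 + 6.42 + 4.63 = 761.05

761.05 µg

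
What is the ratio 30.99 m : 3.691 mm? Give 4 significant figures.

8396

(30.99) / (3.691 × 10⁻³) = 8.3961 × 10³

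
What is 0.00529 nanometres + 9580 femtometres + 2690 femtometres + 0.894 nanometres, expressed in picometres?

In picometres:
  0.00529 nanometres = 0.00529 × 10^3 picometres = 5.29
  9580 femtometres = 9580 × 10^-3 picometres = 9.58
  2690 femtometres = 2690 × 10^-3 picometres = 2.69
  0.894 nanometres = 0.894 × 10^3 picometres = 894
Sum: 5.29 + 9.58 + 2.69 + 894 = 911.56

911.56 picometres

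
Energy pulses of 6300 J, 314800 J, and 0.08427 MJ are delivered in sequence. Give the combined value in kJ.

405.37 kJ

In kJ:
  6300 J = 6300 × 10⁻³ kJ = 6.3
  314800 J = 314800 × 10⁻³ kJ = 314.8
  0.08427 MJ = 0.08427 × 10³ kJ = 84.27
Sum: 6.3 + 314.8 + 84.27 = 405.37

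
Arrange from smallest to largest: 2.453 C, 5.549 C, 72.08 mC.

2.453 C = 2.453 C
5.549 C = 5.549 C
72.08 mC = 0.07208 C

72.08 mC < 2.453 C < 5.549 C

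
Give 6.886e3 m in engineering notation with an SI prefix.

6.886 km

= 6.886e3 m; 1e3 is kilo.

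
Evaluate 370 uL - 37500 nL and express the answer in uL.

In uL:
  370 uL → 370
  37500 nL = 37500 × 10^-3 uL = 37.5
Difference: 370 - 37.5 = 332.5

332.5 uL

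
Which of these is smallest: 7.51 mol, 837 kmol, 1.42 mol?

1.42 mol

7.51 mol = 7.51 mol
837 kmol = 837000 mol
1.42 mol = 1.42 mol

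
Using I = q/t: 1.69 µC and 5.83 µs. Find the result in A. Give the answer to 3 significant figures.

(1.69e-6) / (5.83e-6) = 0.28988 A

0.290 A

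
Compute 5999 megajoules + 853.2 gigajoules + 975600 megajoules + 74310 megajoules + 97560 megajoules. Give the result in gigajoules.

In gigajoules:
  5999 megajoules = 5999 × 10⁻³ gigajoules = 5.999
  853.2 gigajoules → 853.2
  975600 megajoules = 975600 × 10⁻³ gigajoules = 975.6
  74310 megajoules = 74310 × 10⁻³ gigajoules = 74.31
  97560 megajoules = 97560 × 10⁻³ gigajoules = 97.56
Sum: 5.999 + 853.2 + 975.6 + 74.31 + 97.56 = 2006.669

2006.669 gigajoules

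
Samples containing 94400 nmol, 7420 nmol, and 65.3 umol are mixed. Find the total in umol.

167.12 umol

In umol:
  94400 nmol = 94400e-3 umol = 94.4
  7420 nmol = 7420e-3 umol = 7.42
  65.3 umol → 65.3
Sum: 94.4 + 7.42 + 65.3 = 167.12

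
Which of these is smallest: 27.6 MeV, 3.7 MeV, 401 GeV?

3.7 MeV

27.6 MeV = 27600000 eV
3.7 MeV = 3700000 eV
401 GeV = 401000000000 eV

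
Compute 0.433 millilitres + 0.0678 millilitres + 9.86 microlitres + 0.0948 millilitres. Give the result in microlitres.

In microlitres:
  0.433 millilitres = 0.433e3 microlitres = 433
  0.0678 millilitres = 0.0678e3 microlitres = 67.8
  9.86 microlitres → 9.86
  0.0948 millilitres = 0.0948e3 microlitres = 94.8
Sum: 433 + 67.8 + 9.86 + 94.8 = 605.46

605.46 microlitres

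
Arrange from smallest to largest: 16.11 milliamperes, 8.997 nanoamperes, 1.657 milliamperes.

8.997 nanoamperes < 1.657 milliamperes < 16.11 milliamperes

16.11 milliamperes = 0.01611 amperes
8.997 nanoamperes = 0.000000008997 amperes
1.657 milliamperes = 0.001657 amperes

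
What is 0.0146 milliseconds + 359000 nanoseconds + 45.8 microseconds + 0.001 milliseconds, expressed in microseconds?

In microseconds:
  0.0146 milliseconds = 0.0146 × 10^3 microseconds = 14.6
  359000 nanoseconds = 359000 × 10^-3 microseconds = 359
  45.8 microseconds → 45.8
  0.001 milliseconds = 0.001 × 10^3 microseconds = 1
Sum: 14.6 + 359 + 45.8 + 1 = 420.4

420.4 microseconds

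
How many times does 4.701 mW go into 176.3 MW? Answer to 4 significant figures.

(176.3 × 10^6) / (4.701 × 10^-3) = 37.503 × 10^9

37500000000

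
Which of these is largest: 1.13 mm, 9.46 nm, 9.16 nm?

1.13 mm

1.13 mm = 0.00113 m
9.46 nm = 0.00000000946 m
9.16 nm = 0.00000000916 m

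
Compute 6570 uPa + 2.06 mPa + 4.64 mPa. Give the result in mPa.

In mPa:
  6570 uPa = 6570 × 10⁻³ mPa = 6.57
  2.06 mPa → 2.06
  4.64 mPa → 4.64
Sum: 6.57 + 2.06 + 4.64 = 13.27

13.27 mPa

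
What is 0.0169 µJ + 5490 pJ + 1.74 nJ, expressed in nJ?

In nJ:
  0.0169 µJ = 0.0169e3 nJ = 16.9
  5490 pJ = 5490e-3 nJ = 5.49
  1.74 nJ → 1.74
Sum: 16.9 + 5.49 + 1.74 = 24.13

24.13 nJ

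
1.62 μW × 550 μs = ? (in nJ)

0.891 nJ

1.62 × 10⁻⁶ × 550 × 10⁻⁶ = 891 × 10⁻¹² J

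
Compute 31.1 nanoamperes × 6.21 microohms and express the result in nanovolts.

0.000193131 nanovolts

31.1 × 10^-9 × 6.21 × 10^-6 = 193.131 × 10^-15 V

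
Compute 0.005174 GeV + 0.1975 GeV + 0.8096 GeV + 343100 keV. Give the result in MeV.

1355.374 MeV

In MeV:
  0.005174 GeV = 0.005174e3 MeV = 5.174
  0.1975 GeV = 0.1975e3 MeV = 197.5
  0.8096 GeV = 0.8096e3 MeV = 809.6
  343100 keV = 343100e-3 MeV = 343.1
Sum: 5.174 + 197.5 + 809.6 + 343.1 = 1355.374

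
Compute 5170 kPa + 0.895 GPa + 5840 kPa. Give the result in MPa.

In MPa:
  5170 kPa = 5170e-3 MPa = 5.17
  0.895 GPa = 0.895e3 MPa = 895
  5840 kPa = 5840e-3 MPa = 5.84
Sum: 5.17 + 895 + 5.84 = 906.01

906.01 MPa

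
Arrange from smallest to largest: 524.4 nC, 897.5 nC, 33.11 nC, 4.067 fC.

4.067 fC < 33.11 nC < 524.4 nC < 897.5 nC

524.4 nC = 0.0000005244 C
897.5 nC = 0.0000008975 C
33.11 nC = 0.00000003311 C
4.067 fC = 0.000000000000004067 C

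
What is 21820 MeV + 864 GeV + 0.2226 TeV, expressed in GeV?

1108.42 GeV

In GeV:
  21820 MeV = 21820e-3 GeV = 21.82
  864 GeV → 864
  0.2226 TeV = 0.2226e3 GeV = 222.6
Sum: 21.82 + 864 + 222.6 = 1108.42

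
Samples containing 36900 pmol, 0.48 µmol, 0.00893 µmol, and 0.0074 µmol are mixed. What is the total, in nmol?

533.23 nmol

In nmol:
  36900 pmol = 36900 × 10⁻³ nmol = 36.9
  0.48 µmol = 0.48 × 10³ nmol = 480
  0.00893 µmol = 0.00893 × 10³ nmol = 8.93
  0.0074 µmol = 0.0074 × 10³ nmol = 7.4
Sum: 36.9 + 480 + 8.93 + 7.4 = 533.23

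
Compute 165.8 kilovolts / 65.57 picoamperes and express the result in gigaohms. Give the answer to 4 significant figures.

2529000 gigaohms

(165.8 × 10^3) / (65.57 × 10^-12) = 2.5286 × 10^15 Ω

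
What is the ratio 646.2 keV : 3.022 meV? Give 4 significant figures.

(646.2 × 10^3) / (3.022 × 10^-3) = 213.83 × 10^6

213800000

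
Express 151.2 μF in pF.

151200000 pF

micro = 1e-6, pico = 1e-12; factor is 1e6.
151.2 × 1e6 = 151200000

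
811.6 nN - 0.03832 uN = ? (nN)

In nN:
  811.6 nN → 811.6
  0.03832 uN = 0.03832 × 10^3 nN = 38.32
Difference: 811.6 - 38.32 = 773.28

773.28 nN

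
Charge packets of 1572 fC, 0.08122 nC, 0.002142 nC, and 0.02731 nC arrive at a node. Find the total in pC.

In pC:
  1572 fC = 1572 × 10⁻³ pC = 1.572
  0.08122 nC = 0.08122 × 10³ pC = 81.22
  0.002142 nC = 0.002142 × 10³ pC = 2.142
  0.02731 nC = 0.02731 × 10³ pC = 27.31
Sum: 1.572 + 81.22 + 2.142 + 27.31 = 112.244

112.244 pC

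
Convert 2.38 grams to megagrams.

0.00000238 megagrams

(no prefix) = 10⁰, mega = 10⁶; factor is 10⁻⁶.
2.38 × 10⁻⁶ = 0.00000238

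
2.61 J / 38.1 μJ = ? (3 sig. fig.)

(2.61) / (38.1 × 10^-6) = 0.0685 × 10^6

68500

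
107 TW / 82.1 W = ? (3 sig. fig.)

1300000000000

(107 × 10^12) / (82.1) = 1.303 × 10^12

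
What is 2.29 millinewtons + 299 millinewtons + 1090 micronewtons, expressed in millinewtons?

In millinewtons:
  2.29 millinewtons → 2.29
  299 millinewtons → 299
  1090 micronewtons = 1090 × 10⁻³ millinewtons = 1.09
Sum: 2.29 + 299 + 1.09 = 302.38

302.38 millinewtons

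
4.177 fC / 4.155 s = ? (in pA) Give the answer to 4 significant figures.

0.001005 pA

(4.177 × 10⁻¹⁵) / (4.155) = 1.00529 × 10⁻¹⁵ A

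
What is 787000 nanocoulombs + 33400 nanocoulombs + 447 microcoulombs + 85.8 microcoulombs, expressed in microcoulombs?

1353.2 microcoulombs

In microcoulombs:
  787000 nanocoulombs = 787000 × 10^-3 microcoulombs = 787
  33400 nanocoulombs = 33400 × 10^-3 microcoulombs = 33.4
  447 microcoulombs → 447
  85.8 microcoulombs → 85.8
Sum: 787 + 33.4 + 447 + 85.8 = 1353.2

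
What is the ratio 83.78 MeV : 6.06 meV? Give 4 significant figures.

13830000000

(83.78 × 10⁶) / (6.06 × 10⁻³) = 13.825 × 10⁹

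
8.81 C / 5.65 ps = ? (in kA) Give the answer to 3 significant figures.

(8.81) / (5.65 × 10^-12) = 1.5593 × 10^12 A

1560000000 kA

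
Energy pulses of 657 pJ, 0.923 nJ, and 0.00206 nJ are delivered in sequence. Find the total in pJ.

In pJ:
  657 pJ → 657
  0.923 nJ = 0.923 × 10³ pJ = 923
  0.00206 nJ = 0.00206 × 10³ pJ = 2.06
Sum: 657 + 923 + 2.06 = 1582.06

1582.06 pJ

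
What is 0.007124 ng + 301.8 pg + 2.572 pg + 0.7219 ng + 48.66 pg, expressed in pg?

1082.056 pg

In pg:
  0.007124 ng = 0.007124 × 10^3 pg = 7.124
  301.8 pg → 301.8
  2.572 pg → 2.572
  0.7219 ng = 0.7219 × 10^3 pg = 721.9
  48.66 pg → 48.66
Sum: 7.124 + 301.8 + 2.572 + 721.9 + 48.66 = 1082.056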